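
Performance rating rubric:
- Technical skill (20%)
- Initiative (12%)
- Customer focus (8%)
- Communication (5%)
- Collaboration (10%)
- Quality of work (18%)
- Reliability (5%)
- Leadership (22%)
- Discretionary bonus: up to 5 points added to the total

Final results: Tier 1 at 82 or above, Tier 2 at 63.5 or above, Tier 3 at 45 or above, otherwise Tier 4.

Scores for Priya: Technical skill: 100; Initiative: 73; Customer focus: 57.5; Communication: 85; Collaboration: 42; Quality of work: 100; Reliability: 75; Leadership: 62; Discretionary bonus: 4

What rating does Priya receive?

Weighted total:
  Technical skill 100 × 0.2 = 20
  Initiative 73 × 0.12 = 8.76
  Customer focus 57.5 × 0.08 = 4.6
  Communication 85 × 0.05 = 4.25
  Collaboration 42 × 0.1 = 4.2
  Quality of work 100 × 0.18 = 18
  Reliability 75 × 0.05 = 3.75
  Leadership 62 × 0.22 = 13.64
Sum = 77.2
Discretionary bonus: 77.2 + 4 = 81.2
81.2 is ≥ 63.5 and < 82 → Tier 2

Tier 2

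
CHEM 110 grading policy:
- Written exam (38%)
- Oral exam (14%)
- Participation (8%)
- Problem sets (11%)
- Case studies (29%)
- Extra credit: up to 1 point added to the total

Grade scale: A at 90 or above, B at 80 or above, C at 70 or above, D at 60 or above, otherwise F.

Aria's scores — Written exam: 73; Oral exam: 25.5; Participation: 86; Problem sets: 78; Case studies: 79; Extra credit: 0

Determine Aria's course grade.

Weighted total:
  Written exam 73 × 0.38 = 27.74
  Oral exam 25.5 × 0.14 = 3.57
  Participation 86 × 0.08 = 6.88
  Problem sets 78 × 0.11 = 8.58
  Case studies 79 × 0.29 = 22.91
Sum = 69.68
Extra credit: 69.68 + 0 = 69.68
69.68 is ≥ 60 and < 70 → D

D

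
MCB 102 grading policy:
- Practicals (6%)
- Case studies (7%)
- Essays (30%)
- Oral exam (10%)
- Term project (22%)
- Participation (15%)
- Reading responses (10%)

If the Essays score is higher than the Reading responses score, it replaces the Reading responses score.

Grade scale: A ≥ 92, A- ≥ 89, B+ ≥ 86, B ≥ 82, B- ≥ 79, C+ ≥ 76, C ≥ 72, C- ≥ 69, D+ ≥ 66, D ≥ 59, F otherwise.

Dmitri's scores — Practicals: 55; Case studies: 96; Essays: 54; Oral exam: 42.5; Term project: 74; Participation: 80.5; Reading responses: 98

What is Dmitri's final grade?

Essays (54) ≤ Reading responses (98), so Reading responses stays at 98.
Weighted total:
  Practicals 55 × 0.06 = 3.3
  Case studies 96 × 0.07 = 6.72
  Essays 54 × 0.3 = 16.2
  Oral exam 42.5 × 0.1 = 4.25
  Term project 74 × 0.22 = 16.28
  Participation 80.5 × 0.15 = 12.075
  Reading responses 98 × 0.1 = 9.8
Sum = 68.625
68.625 is ≥ 66 and < 69 → D+

D+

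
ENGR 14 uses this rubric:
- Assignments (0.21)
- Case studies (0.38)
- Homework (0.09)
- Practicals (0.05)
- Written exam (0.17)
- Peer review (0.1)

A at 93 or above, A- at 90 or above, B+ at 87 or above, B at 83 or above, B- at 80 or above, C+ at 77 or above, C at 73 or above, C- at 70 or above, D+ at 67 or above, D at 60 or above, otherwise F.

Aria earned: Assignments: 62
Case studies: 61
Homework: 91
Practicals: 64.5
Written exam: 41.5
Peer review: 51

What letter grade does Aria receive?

F

Weighted total:
  Assignments 62 × 0.21 = 13.02
  Case studies 61 × 0.38 = 23.18
  Homework 91 × 0.09 = 8.19
  Practicals 64.5 × 0.05 = 3.225
  Written exam 41.5 × 0.17 = 7.055
  Peer review 51 × 0.1 = 5.1
Sum = 59.77
59.77 < 60 → F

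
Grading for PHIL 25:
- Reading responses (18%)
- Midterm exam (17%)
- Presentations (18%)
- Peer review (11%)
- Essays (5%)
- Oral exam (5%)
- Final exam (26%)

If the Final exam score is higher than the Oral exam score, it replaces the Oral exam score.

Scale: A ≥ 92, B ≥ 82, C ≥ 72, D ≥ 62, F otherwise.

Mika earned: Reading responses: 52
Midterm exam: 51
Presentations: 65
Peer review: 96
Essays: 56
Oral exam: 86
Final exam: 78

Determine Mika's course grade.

Final exam (78) ≤ Oral exam (86), so Oral exam stays at 86.
Weighted total:
  Reading responses 52 × 0.18 = 9.36
  Midterm exam 51 × 0.17 = 8.67
  Presentations 65 × 0.18 = 11.7
  Peer review 96 × 0.11 = 10.56
  Essays 56 × 0.05 = 2.8
  Oral exam 86 × 0.05 = 4.3
  Final exam 78 × 0.26 = 20.28
Sum = 67.67
67.67 is ≥ 62 and < 72 → D

D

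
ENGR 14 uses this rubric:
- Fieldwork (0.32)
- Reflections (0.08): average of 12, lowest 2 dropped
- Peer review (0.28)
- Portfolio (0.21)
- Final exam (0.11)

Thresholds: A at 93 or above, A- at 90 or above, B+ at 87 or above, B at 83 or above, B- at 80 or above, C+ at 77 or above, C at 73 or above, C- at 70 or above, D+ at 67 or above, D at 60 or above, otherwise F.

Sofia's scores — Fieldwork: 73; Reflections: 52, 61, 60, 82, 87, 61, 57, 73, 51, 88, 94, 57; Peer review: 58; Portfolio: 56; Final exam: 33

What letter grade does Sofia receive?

D

Reflections: drop 51, 52 → average of remaining 10 = 720/10 = 72
Weighted total:
  Fieldwork 73 × 0.32 = 23.36
  Reflections 72 × 0.08 = 5.76
  Peer review 58 × 0.28 = 16.24
  Portfolio 56 × 0.21 = 11.76
  Final exam 33 × 0.11 = 3.63
Sum = 60.75
60.75 is ≥ 60 and < 67 → D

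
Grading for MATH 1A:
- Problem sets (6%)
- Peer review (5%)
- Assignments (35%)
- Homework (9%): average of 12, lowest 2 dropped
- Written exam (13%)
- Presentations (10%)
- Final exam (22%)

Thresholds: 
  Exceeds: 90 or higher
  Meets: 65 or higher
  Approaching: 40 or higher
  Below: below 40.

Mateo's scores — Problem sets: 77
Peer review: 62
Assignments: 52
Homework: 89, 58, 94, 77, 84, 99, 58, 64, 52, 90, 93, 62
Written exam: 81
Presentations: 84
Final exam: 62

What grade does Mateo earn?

Meets

Homework: drop 52, 58 → average of remaining 10 = 810/10 = 81
Weighted total:
  Problem sets 77 × 0.06 = 4.62
  Peer review 62 × 0.05 = 3.1
  Assignments 52 × 0.35 = 18.2
  Homework 81 × 0.09 = 7.29
  Written exam 81 × 0.13 = 10.53
  Presentations 84 × 0.1 = 8.4
  Final exam 62 × 0.22 = 13.64
Sum = 65.78
65.78 is ≥ 65 and < 90 → Meets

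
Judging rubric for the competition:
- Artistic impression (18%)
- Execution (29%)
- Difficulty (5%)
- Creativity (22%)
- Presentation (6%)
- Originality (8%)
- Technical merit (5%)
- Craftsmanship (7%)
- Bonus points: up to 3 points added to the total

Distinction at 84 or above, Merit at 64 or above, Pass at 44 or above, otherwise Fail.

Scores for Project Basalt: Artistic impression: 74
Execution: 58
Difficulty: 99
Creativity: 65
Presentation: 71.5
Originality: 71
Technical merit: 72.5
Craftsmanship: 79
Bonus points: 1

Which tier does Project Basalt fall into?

Merit

Weighted total:
  Artistic impression 74 × 0.18 = 13.32
  Execution 58 × 0.29 = 16.82
  Difficulty 99 × 0.05 = 4.95
  Creativity 65 × 0.22 = 14.3
  Presentation 71.5 × 0.06 = 4.29
  Originality 71 × 0.08 = 5.68
  Technical merit 72.5 × 0.05 = 3.625
  Craftsmanship 79 × 0.07 = 5.53
Sum = 68.515
Bonus points: 68.515 + 1 = 69.515
69.515 is ≥ 64 and < 84 → Merit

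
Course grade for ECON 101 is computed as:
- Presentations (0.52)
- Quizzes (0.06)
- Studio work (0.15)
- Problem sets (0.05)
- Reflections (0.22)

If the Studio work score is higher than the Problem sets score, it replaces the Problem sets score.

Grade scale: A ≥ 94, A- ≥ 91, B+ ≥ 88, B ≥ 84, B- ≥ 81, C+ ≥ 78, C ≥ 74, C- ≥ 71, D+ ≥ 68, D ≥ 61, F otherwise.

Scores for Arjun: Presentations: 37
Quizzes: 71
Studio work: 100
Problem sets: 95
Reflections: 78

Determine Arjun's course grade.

F

Studio work (100) > Problem sets (95), so Problem sets counts as 100.
Weighted total:
  Presentations 37 × 0.52 = 19.24
  Quizzes 71 × 0.06 = 4.26
  Studio work 100 × 0.15 = 15
  Problem sets 100 × 0.05 = 5
  Reflections 78 × 0.22 = 17.16
Sum = 60.66
60.66 < 61 → F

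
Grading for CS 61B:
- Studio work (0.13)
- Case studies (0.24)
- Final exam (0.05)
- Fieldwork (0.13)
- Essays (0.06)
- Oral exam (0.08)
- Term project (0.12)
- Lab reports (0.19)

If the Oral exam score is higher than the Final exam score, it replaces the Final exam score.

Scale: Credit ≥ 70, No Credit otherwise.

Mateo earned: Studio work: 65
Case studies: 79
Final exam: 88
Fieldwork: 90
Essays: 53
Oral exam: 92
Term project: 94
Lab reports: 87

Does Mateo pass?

Credit

Oral exam (92) > Final exam (88), so Final exam counts as 92.
Weighted total:
  Studio work 65 × 0.13 = 8.45
  Case studies 79 × 0.24 = 18.96
  Final exam 92 × 0.05 = 4.6
  Fieldwork 90 × 0.13 = 11.7
  Essays 53 × 0.06 = 3.18
  Oral exam 92 × 0.08 = 7.36
  Term project 94 × 0.12 = 11.28
  Lab reports 87 × 0.19 = 16.53
Sum = 82.06
82.06 ≥ 70 → Credit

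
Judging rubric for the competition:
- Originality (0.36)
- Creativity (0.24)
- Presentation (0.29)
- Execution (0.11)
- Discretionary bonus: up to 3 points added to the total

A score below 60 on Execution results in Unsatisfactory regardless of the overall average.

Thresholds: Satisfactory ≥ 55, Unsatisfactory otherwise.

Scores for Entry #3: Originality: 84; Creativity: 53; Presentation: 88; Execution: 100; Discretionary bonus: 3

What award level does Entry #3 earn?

Execution score 100 ≥ 60: minimum met.
Weighted total:
  Originality 84 × 0.36 = 30.24
  Creativity 53 × 0.24 = 12.72
  Presentation 88 × 0.29 = 25.52
  Execution 100 × 0.11 = 11
Sum = 79.48
Discretionary bonus: 79.48 + 3 = 82.48
82.48 ≥ 55 → Satisfactory

Satisfactory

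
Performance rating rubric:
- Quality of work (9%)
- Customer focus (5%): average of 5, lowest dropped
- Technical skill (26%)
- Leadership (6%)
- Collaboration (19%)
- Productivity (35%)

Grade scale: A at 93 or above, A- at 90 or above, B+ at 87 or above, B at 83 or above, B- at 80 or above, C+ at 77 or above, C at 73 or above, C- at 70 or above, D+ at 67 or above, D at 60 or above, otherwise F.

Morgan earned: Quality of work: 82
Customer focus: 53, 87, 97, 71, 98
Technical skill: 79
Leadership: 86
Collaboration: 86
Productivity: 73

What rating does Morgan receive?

C+

Customer focus: drop 53 → average of remaining 4 = 353/4 = 88.25
Weighted total:
  Quality of work 82 × 0.09 = 7.38
  Customer focus 88.25 × 0.05 = 4.4125
  Technical skill 79 × 0.26 = 20.54
  Leadership 86 × 0.06 = 5.16
  Collaboration 86 × 0.19 = 16.34
  Productivity 73 × 0.35 = 25.55
Sum = 79.3825
79.3825 is ≥ 77 and < 80 → C+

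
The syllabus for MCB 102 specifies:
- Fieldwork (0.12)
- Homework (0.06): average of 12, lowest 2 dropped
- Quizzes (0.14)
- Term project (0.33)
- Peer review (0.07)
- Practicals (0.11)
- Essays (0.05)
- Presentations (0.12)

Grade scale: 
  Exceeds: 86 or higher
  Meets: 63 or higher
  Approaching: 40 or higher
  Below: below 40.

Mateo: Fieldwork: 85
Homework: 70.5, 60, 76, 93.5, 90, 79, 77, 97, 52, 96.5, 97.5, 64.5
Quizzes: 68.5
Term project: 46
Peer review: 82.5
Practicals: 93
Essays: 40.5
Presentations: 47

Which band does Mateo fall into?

Homework: drop 52, 60 → average of remaining 10 = 841.5/10 = 84.15
Weighted total:
  Fieldwork 85 × 0.12 = 10.2
  Homework 84.15 × 0.06 = 5.049
  Quizzes 68.5 × 0.14 = 9.59
  Term project 46 × 0.33 = 15.18
  Peer review 82.5 × 0.07 = 5.775
  Practicals 93 × 0.11 = 10.23
  Essays 40.5 × 0.05 = 2.025
  Presentations 47 × 0.12 = 5.64
Sum = 63.689
63.689 is ≥ 63 and < 86 → Meets

Meets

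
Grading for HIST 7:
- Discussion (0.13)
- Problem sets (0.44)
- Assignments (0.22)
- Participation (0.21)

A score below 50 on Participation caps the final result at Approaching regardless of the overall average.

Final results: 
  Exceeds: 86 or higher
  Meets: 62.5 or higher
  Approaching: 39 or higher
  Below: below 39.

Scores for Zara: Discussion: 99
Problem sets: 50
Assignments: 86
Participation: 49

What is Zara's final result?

Participation score 49 < 50: minimum not met.
Weighted total:
  Discussion 99 × 0.13 = 12.87
  Problem sets 50 × 0.44 = 22
  Assignments 86 × 0.22 = 18.92
  Participation 49 × 0.21 = 10.29
Sum = 64.08
64.08 would be Meets; cap at Approaching applies → Approaching.

Approaching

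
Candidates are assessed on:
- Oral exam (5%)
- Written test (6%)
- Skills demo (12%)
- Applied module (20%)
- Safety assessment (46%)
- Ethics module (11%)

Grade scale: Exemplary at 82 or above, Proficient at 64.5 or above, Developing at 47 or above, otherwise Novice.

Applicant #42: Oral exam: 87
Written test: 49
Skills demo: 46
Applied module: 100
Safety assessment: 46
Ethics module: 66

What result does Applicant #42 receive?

Developing

Weighted total:
  Oral exam 87 × 0.05 = 4.35
  Written test 49 × 0.06 = 2.94
  Skills demo 46 × 0.12 = 5.52
  Applied module 100 × 0.2 = 20
  Safety assessment 46 × 0.46 = 21.16
  Ethics module 66 × 0.11 = 7.26
Sum = 61.23
61.23 is ≥ 47 and < 64.5 → Developing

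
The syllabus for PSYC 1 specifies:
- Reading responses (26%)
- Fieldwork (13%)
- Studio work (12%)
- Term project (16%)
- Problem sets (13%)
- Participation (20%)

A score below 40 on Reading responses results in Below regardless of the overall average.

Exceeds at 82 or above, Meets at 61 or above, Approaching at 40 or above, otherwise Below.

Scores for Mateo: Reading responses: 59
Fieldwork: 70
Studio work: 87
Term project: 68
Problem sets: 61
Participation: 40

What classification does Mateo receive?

Meets

Reading responses score 59 ≥ 40: minimum met.
Weighted total:
  Reading responses 59 × 0.26 = 15.34
  Fieldwork 70 × 0.13 = 9.1
  Studio work 87 × 0.12 = 10.44
  Term project 68 × 0.16 = 10.88
  Problem sets 61 × 0.13 = 7.93
  Participation 40 × 0.2 = 8
Sum = 61.69
61.69 is ≥ 61 and < 82 → Meets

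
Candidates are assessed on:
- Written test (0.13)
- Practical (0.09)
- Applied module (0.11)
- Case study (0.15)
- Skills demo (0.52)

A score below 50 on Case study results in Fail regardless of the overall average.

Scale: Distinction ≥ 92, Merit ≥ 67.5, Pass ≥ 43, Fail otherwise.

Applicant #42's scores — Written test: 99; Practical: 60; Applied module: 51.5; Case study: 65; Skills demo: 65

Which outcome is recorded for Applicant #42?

Case study score 65 ≥ 50: minimum met.
Weighted total:
  Written test 99 × 0.13 = 12.87
  Practical 60 × 0.09 = 5.4
  Applied module 51.5 × 0.11 = 5.665
  Case study 65 × 0.15 = 9.75
  Skills demo 65 × 0.52 = 33.8
Sum = 67.485
67.485 is ≥ 43 and < 67.5 → Pass

Pass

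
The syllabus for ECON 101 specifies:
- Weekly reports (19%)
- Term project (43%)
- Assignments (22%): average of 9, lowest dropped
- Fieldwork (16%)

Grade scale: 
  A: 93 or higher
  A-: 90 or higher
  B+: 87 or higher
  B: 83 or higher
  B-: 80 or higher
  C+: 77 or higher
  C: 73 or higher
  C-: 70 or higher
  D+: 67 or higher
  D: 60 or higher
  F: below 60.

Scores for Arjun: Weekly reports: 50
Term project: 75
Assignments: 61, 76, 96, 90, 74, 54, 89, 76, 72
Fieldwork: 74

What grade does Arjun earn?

Assignments: drop 54 → average of remaining 8 = 634/8 = 79.25
Weighted total:
  Weekly reports 50 × 0.19 = 9.5
  Term project 75 × 0.43 = 32.25
  Assignments 79.25 × 0.22 = 17.435
  Fieldwork 74 × 0.16 = 11.84
Sum = 71.025
71.025 is ≥ 70 and < 73 → C-

C-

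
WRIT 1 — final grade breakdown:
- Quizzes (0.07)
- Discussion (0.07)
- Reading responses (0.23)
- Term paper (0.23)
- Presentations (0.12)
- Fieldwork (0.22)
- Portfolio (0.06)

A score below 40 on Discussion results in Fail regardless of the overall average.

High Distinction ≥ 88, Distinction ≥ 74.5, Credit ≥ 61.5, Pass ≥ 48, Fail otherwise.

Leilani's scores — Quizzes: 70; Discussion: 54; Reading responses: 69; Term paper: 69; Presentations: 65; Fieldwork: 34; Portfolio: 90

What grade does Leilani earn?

Pass

Discussion score 54 ≥ 40: minimum met.
Weighted total:
  Quizzes 70 × 0.07 = 4.9
  Discussion 54 × 0.07 = 3.78
  Reading responses 69 × 0.23 = 15.87
  Term paper 69 × 0.23 = 15.87
  Presentations 65 × 0.12 = 7.8
  Fieldwork 34 × 0.22 = 7.48
  Portfolio 90 × 0.06 = 5.4
Sum = 61.1
61.1 is ≥ 48 and < 61.5 → Pass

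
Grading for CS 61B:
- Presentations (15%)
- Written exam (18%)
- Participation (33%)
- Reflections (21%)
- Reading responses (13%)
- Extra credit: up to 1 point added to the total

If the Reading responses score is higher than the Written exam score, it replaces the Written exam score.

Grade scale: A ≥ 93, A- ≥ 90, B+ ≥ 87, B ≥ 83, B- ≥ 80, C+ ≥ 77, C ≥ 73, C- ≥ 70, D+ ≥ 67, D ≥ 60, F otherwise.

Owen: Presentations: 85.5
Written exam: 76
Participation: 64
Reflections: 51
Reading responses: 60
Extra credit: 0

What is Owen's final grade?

D

Reading responses (60) ≤ Written exam (76), so Written exam stays at 76.
Weighted total:
  Presentations 85.5 × 0.15 = 12.825
  Written exam 76 × 0.18 = 13.68
  Participation 64 × 0.33 = 21.12
  Reflections 51 × 0.21 = 10.71
  Reading responses 60 × 0.13 = 7.8
Sum = 66.135
Extra credit: 66.135 + 0 = 66.135
66.135 is ≥ 60 and < 67 → D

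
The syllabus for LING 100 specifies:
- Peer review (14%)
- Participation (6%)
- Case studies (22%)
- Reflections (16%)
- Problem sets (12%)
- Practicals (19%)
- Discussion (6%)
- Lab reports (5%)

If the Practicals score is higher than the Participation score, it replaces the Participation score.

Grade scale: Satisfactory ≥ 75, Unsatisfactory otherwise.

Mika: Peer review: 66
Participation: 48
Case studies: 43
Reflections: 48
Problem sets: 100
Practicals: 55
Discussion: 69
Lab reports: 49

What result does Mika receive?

Practicals (55) > Participation (48), so Participation counts as 55.
Weighted total:
  Peer review 66 × 0.14 = 9.24
  Participation 55 × 0.06 = 3.3
  Case studies 43 × 0.22 = 9.46
  Reflections 48 × 0.16 = 7.68
  Problem sets 100 × 0.12 = 12
  Practicals 55 × 0.19 = 10.45
  Discussion 69 × 0.06 = 4.14
  Lab reports 49 × 0.05 = 2.45
Sum = 58.72
58.72 < 75 → Unsatisfactory

Unsatisfactory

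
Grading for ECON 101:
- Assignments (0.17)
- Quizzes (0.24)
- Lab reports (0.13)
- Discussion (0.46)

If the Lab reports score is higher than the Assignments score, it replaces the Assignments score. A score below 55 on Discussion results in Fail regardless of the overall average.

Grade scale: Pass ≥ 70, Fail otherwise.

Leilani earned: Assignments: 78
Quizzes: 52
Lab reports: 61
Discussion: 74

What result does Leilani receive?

Fail

Lab reports (61) ≤ Assignments (78), so Assignments stays at 78.
Discussion score 74 ≥ 55: minimum met.
Weighted total:
  Assignments 78 × 0.17 = 13.26
  Quizzes 52 × 0.24 = 12.48
  Lab reports 61 × 0.13 = 7.93
  Discussion 74 × 0.46 = 34.04
Sum = 67.71
67.71 < 70 → Fail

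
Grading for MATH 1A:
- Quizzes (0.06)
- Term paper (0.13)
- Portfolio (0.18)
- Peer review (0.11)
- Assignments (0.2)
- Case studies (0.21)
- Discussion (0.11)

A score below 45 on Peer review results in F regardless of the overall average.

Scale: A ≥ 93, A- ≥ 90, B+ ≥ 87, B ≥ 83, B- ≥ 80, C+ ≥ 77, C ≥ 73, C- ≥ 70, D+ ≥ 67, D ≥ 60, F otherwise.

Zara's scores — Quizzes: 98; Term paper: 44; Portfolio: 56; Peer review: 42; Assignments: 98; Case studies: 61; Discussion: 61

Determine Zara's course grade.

Peer review score 42 < 45: minimum not met.
Weighted total:
  Quizzes 98 × 0.06 = 5.88
  Term paper 44 × 0.13 = 5.72
  Portfolio 56 × 0.18 = 10.08
  Peer review 42 × 0.11 = 4.62
  Assignments 98 × 0.2 = 19.6
  Case studies 61 × 0.21 = 12.81
  Discussion 61 × 0.11 = 6.71
Sum = 65.42
Because the Peer review minimum was not met, the result is F.

F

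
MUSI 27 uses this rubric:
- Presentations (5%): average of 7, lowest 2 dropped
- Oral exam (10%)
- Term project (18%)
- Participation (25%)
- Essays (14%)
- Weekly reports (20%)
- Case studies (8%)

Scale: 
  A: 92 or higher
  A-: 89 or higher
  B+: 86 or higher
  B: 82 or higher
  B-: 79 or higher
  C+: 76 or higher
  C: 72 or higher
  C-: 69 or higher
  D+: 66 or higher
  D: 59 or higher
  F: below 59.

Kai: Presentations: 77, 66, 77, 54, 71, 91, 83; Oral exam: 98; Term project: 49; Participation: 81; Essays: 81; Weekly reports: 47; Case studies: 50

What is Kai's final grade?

Presentations: drop 54, 66 → average of remaining 5 = 399/5 = 79.8
Weighted total:
  Presentations 79.8 × 0.05 = 3.99
  Oral exam 98 × 0.1 = 9.8
  Term project 49 × 0.18 = 8.82
  Participation 81 × 0.25 = 20.25
  Essays 81 × 0.14 = 11.34
  Weekly reports 47 × 0.2 = 9.4
  Case studies 50 × 0.08 = 4
Sum = 67.6
67.6 is ≥ 66 and < 69 → D+

D+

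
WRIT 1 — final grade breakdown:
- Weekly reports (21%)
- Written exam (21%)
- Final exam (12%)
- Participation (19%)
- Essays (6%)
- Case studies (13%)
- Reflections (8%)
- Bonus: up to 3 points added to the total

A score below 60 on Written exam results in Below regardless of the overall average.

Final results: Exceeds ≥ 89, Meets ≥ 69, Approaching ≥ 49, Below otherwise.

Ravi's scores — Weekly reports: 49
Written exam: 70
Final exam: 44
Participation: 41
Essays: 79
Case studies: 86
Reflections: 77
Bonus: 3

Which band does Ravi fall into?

Approaching

Written exam score 70 ≥ 60: minimum met.
Weighted total:
  Weekly reports 49 × 0.21 = 10.29
  Written exam 70 × 0.21 = 14.7
  Final exam 44 × 0.12 = 5.28
  Participation 41 × 0.19 = 7.79
  Essays 79 × 0.06 = 4.74
  Case studies 86 × 0.13 = 11.18
  Reflections 77 × 0.08 = 6.16
Sum = 60.14
Bonus: 60.14 + 3 = 63.14
63.14 is ≥ 49 and < 69 → Approaching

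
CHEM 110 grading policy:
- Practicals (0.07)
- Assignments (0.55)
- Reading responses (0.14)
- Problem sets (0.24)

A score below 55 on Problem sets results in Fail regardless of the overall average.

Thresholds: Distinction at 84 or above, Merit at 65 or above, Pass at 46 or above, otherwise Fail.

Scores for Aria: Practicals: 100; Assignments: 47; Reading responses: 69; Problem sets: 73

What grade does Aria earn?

Problem sets score 73 ≥ 55: minimum met.
Weighted total:
  Practicals 100 × 0.07 = 7
  Assignments 47 × 0.55 = 25.85
  Reading responses 69 × 0.14 = 9.66
  Problem sets 73 × 0.24 = 17.52
Sum = 60.03
60.03 is ≥ 46 and < 65 → Pass

Pass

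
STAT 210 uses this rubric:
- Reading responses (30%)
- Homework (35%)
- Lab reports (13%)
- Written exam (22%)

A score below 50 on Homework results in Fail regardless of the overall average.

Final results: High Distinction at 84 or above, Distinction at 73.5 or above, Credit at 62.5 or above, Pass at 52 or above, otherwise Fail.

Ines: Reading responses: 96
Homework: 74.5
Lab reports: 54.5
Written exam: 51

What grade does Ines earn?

Homework score 74.5 ≥ 50: minimum met.
Weighted total:
  Reading responses 96 × 0.3 = 28.8
  Homework 74.5 × 0.35 = 26.075
  Lab reports 54.5 × 0.13 = 7.085
  Written exam 51 × 0.22 = 11.22
Sum = 73.18
73.18 is ≥ 62.5 and < 73.5 → Credit

Credit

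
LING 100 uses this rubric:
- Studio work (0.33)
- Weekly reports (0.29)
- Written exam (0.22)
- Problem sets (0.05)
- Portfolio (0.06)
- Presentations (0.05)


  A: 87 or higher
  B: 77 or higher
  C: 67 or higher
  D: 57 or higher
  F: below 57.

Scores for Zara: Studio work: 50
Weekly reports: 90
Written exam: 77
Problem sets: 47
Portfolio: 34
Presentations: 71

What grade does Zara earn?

C

Weighted total:
  Studio work 50 × 0.33 = 16.5
  Weekly reports 90 × 0.29 = 26.1
  Written exam 77 × 0.22 = 16.94
  Problem sets 47 × 0.05 = 2.35
  Portfolio 34 × 0.06 = 2.04
  Presentations 71 × 0.05 = 3.55
Sum = 67.48
67.48 is ≥ 67 and < 77 → C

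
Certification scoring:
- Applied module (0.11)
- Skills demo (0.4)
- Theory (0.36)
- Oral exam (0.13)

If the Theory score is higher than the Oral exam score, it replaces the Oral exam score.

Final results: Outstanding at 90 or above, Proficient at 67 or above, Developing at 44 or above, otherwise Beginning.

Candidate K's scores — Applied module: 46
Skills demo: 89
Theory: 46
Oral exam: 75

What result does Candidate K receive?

Developing

Theory (46) ≤ Oral exam (75), so Oral exam stays at 75.
Weighted total:
  Applied module 46 × 0.11 = 5.06
  Skills demo 89 × 0.4 = 35.6
  Theory 46 × 0.36 = 16.56
  Oral exam 75 × 0.13 = 9.75
Sum = 66.97
66.97 is ≥ 44 and < 67 → Developing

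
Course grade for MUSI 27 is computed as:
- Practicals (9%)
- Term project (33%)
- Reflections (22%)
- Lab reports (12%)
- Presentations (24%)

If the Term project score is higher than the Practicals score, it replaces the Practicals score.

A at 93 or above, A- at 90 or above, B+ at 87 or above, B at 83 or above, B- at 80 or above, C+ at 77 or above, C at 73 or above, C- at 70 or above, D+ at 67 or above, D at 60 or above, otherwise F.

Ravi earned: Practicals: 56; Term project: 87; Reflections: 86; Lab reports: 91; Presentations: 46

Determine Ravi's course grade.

C+

Term project (87) > Practicals (56), so Practicals counts as 87.
Weighted total:
  Practicals 87 × 0.09 = 7.83
  Term project 87 × 0.33 = 28.71
  Reflections 86 × 0.22 = 18.92
  Lab reports 91 × 0.12 = 10.92
  Presentations 46 × 0.24 = 11.04
Sum = 77.42
77.42 is ≥ 77 and < 80 → C+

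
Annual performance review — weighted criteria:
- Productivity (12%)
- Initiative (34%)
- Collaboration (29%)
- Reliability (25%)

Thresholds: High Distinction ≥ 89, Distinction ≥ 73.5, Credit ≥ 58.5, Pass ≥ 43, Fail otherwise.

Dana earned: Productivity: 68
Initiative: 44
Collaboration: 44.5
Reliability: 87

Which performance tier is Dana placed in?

Weighted total:
  Productivity 68 × 0.12 = 8.16
  Initiative 44 × 0.34 = 14.96
  Collaboration 44.5 × 0.29 = 12.905
  Reliability 87 × 0.25 = 21.75
Sum = 57.775
57.775 is ≥ 43 and < 58.5 → Pass

Pass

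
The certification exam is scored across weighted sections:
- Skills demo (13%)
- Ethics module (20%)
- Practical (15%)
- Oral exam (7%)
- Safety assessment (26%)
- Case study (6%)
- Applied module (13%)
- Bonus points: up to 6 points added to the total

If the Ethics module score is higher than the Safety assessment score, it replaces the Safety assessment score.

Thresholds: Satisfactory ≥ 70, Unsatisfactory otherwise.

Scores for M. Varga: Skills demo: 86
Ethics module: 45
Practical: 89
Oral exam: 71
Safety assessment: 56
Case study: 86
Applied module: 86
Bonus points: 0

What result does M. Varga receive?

Unsatisfactory

Ethics module (45) ≤ Safety assessment (56), so Safety assessment stays at 56.
Weighted total:
  Skills demo 86 × 0.13 = 11.18
  Ethics module 45 × 0.2 = 9
  Practical 89 × 0.15 = 13.35
  Oral exam 71 × 0.07 = 4.97
  Safety assessment 56 × 0.26 = 14.56
  Case study 86 × 0.06 = 5.16
  Applied module 86 × 0.13 = 11.18
Sum = 69.4
Bonus points: 69.4 + 0 = 69.4
69.4 < 70 → Unsatisfactory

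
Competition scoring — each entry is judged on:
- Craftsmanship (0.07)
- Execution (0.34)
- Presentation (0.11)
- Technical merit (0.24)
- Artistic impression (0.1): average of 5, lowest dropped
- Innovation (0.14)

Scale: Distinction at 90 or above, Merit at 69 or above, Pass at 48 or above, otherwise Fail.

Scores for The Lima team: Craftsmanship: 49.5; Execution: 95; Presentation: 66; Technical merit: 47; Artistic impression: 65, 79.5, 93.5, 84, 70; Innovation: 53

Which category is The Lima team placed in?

Merit

Artistic impression: drop 65 → average of remaining 4 = 327/4 = 81.75
Weighted total:
  Craftsmanship 49.5 × 0.07 = 3.465
  Execution 95 × 0.34 = 32.3
  Presentation 66 × 0.11 = 7.26
  Technical merit 47 × 0.24 = 11.28
  Artistic impression 81.75 × 0.1 = 8.175
  Innovation 53 × 0.14 = 7.42
Sum = 69.9
69.9 is ≥ 69 and < 90 → Merit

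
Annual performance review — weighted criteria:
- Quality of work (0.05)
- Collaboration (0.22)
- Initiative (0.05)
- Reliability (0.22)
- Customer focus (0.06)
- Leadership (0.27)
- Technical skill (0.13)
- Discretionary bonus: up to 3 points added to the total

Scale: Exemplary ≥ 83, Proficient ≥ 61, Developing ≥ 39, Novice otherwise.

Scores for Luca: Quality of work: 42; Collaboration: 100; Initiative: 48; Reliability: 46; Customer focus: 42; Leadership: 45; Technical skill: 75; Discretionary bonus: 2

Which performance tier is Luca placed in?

Weighted total:
  Quality of work 42 × 0.05 = 2.1
  Collaboration 100 × 0.22 = 22
  Initiative 48 × 0.05 = 2.4
  Reliability 46 × 0.22 = 10.12
  Customer focus 42 × 0.06 = 2.52
  Leadership 45 × 0.27 = 12.15
  Technical skill 75 × 0.13 = 9.75
Sum = 61.04
Discretionary bonus: 61.04 + 2 = 63.04
63.04 is ≥ 61 and < 83 → Proficient

Proficient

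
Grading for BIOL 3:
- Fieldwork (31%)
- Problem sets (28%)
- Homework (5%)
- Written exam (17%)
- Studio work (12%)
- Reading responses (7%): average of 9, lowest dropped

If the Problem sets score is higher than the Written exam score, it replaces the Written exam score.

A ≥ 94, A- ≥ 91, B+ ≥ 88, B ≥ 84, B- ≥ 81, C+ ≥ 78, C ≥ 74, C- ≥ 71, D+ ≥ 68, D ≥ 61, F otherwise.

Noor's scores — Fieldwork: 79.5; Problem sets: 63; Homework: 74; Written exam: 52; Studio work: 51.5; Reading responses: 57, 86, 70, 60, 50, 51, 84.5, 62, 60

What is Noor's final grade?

Reading responses: drop 50 → average of remaining 8 = 530.5/8 = 66.3125
Problem sets (63) > Written exam (52), so Written exam counts as 63.
Weighted total:
  Fieldwork 79.5 × 0.31 = 24.645
  Problem sets 63 × 0.28 = 17.64
  Homework 74 × 0.05 = 3.7
  Written exam 63 × 0.17 = 10.71
  Studio work 51.5 × 0.12 = 6.18
  Reading responses 66.3125 × 0.07 = 4.641875
Sum = 67.516875
67.516875 is ≥ 61 and < 68 → D

D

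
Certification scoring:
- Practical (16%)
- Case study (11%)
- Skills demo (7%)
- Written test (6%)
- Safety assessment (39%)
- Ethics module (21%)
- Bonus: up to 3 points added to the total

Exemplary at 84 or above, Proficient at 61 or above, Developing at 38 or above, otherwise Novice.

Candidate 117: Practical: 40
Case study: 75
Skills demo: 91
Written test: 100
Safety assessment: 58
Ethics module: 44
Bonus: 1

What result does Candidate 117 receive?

Weighted total:
  Practical 40 × 0.16 = 6.4
  Case study 75 × 0.11 = 8.25
  Skills demo 91 × 0.07 = 6.37
  Written test 100 × 0.06 = 6
  Safety assessment 58 × 0.39 = 22.62
  Ethics module 44 × 0.21 = 9.24
Sum = 58.88
Bonus: 58.88 + 1 = 59.88
59.88 is ≥ 38 and < 61 → Developing

Developing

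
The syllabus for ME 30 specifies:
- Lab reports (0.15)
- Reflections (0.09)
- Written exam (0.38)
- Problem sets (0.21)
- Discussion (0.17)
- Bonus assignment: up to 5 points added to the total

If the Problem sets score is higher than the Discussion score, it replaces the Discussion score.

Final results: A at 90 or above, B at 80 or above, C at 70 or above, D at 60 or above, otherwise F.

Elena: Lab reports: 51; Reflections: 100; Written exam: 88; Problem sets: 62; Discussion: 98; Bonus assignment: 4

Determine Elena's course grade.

Problem sets (62) ≤ Discussion (98), so Discussion stays at 98.
Weighted total:
  Lab reports 51 × 0.15 = 7.65
  Reflections 100 × 0.09 = 9
  Written exam 88 × 0.38 = 33.44
  Problem sets 62 × 0.21 = 13.02
  Discussion 98 × 0.17 = 16.66
Sum = 79.77
Bonus assignment: 79.77 + 4 = 83.77
83.77 is ≥ 80 and < 90 → B

B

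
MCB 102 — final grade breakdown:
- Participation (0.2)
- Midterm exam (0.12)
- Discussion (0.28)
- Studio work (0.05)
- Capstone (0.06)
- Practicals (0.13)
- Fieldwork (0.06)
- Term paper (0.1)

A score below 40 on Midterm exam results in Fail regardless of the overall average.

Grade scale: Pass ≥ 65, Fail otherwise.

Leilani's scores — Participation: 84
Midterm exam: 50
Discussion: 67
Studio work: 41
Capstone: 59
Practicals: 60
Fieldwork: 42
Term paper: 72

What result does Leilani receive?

Midterm exam score 50 ≥ 40: minimum met.
Weighted total:
  Participation 84 × 0.2 = 16.8
  Midterm exam 50 × 0.12 = 6
  Discussion 67 × 0.28 = 18.76
  Studio work 41 × 0.05 = 2.05
  Capstone 59 × 0.06 = 3.54
  Practicals 60 × 0.13 = 7.8
  Fieldwork 42 × 0.06 = 2.52
  Term paper 72 × 0.1 = 7.2
Sum = 64.67
64.67 < 65 → Fail

Fail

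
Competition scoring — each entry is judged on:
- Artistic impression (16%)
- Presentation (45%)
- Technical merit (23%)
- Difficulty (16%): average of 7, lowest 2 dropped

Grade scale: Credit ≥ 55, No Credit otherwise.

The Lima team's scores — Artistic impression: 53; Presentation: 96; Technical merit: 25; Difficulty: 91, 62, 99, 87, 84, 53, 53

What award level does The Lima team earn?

Difficulty: drop 53, 53 → average of remaining 5 = 423/5 = 84.6
Weighted total:
  Artistic impression 53 × 0.16 = 8.48
  Presentation 96 × 0.45 = 43.2
  Technical merit 25 × 0.23 = 5.75
  Difficulty 84.6 × 0.16 = 13.536
Sum = 70.966
70.966 ≥ 55 → Credit

Credit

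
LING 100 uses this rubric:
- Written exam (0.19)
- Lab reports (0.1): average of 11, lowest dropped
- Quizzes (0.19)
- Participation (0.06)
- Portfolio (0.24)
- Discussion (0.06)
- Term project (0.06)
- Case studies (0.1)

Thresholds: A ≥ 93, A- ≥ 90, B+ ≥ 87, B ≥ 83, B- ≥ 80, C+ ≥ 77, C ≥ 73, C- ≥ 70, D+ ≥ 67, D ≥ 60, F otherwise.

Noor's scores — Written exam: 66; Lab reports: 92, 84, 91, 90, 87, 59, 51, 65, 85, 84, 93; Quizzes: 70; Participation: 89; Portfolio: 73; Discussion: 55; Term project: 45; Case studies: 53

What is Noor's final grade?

D+

Lab reports: drop 51 → average of remaining 10 = 830/10 = 83
Weighted total:
  Written exam 66 × 0.19 = 12.54
  Lab reports 83 × 0.1 = 8.3
  Quizzes 70 × 0.19 = 13.3
  Participation 89 × 0.06 = 5.34
  Portfolio 73 × 0.24 = 17.52
  Discussion 55 × 0.06 = 3.3
  Term project 45 × 0.06 = 2.7
  Case studies 53 × 0.1 = 5.3
Sum = 68.3
68.3 is ≥ 67 and < 70 → D+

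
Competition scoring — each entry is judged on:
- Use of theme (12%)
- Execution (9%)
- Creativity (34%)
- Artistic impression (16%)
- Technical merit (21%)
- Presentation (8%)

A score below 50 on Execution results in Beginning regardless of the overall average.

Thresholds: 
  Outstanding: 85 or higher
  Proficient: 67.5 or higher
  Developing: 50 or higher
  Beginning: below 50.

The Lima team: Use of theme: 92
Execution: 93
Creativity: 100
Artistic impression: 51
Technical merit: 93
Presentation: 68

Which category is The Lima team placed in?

Execution score 93 ≥ 50: minimum met.
Weighted total:
  Use of theme 92 × 0.12 = 11.04
  Execution 93 × 0.09 = 8.37
  Creativity 100 × 0.34 = 34
  Artistic impression 51 × 0.16 = 8.16
  Technical merit 93 × 0.21 = 19.53
  Presentation 68 × 0.08 = 5.44
Sum = 86.54
86.54 ≥ 85 → Outstanding

Outstanding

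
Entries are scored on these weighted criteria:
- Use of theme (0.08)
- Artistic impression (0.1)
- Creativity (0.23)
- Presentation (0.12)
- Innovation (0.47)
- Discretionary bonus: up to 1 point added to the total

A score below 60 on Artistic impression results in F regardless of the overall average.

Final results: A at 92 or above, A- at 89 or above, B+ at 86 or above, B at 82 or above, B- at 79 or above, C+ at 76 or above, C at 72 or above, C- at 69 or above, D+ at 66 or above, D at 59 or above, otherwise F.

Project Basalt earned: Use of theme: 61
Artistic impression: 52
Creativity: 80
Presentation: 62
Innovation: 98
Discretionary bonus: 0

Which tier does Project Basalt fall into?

Artistic impression score 52 < 60: minimum not met.
Weighted total:
  Use of theme 61 × 0.08 = 4.88
  Artistic impression 52 × 0.1 = 5.2
  Creativity 80 × 0.23 = 18.4
  Presentation 62 × 0.12 = 7.44
  Innovation 98 × 0.47 = 46.06
Sum = 81.98
Discretionary bonus: 81.98 + 0 = 81.98
Because the Artistic impression minimum was not met, the result is F.

F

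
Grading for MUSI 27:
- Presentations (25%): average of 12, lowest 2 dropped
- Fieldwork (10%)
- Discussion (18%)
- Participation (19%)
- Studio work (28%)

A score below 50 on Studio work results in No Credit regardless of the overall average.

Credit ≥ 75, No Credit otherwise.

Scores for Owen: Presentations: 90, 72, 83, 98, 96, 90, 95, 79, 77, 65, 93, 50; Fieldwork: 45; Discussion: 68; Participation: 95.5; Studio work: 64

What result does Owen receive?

Presentations: drop 50, 65 → average of remaining 10 = 873/10 = 87.3
Studio work score 64 ≥ 50: minimum met.
Weighted total:
  Presentations 87.3 × 0.25 = 21.825
  Fieldwork 45 × 0.1 = 4.5
  Discussion 68 × 0.18 = 12.24
  Participation 95.5 × 0.19 = 18.145
  Studio work 64 × 0.28 = 17.92
Sum = 74.63
74.63 < 75 → No Credit

No Credit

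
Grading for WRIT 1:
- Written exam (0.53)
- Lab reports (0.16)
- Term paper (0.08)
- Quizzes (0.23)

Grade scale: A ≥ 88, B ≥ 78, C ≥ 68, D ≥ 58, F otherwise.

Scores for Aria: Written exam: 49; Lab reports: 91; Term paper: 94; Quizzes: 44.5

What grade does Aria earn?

Weighted total:
  Written exam 49 × 0.53 = 25.97
  Lab reports 91 × 0.16 = 14.56
  Term paper 94 × 0.08 = 7.52
  Quizzes 44.5 × 0.23 = 10.235
Sum = 58.285
58.285 is ≥ 58 and < 68 → D

D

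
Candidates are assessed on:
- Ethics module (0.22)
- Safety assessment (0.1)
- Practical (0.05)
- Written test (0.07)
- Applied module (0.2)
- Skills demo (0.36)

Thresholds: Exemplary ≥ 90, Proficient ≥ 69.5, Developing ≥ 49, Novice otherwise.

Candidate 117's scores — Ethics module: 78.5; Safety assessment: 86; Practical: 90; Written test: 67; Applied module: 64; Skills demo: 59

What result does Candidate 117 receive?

Developing

Weighted total:
  Ethics module 78.5 × 0.22 = 17.27
  Safety assessment 86 × 0.1 = 8.6
  Practical 90 × 0.05 = 4.5
  Written test 67 × 0.07 = 4.69
  Applied module 64 × 0.2 = 12.8
  Skills demo 59 × 0.36 = 21.24
Sum = 69.1
69.1 is ≥ 49 and < 69.5 → Developing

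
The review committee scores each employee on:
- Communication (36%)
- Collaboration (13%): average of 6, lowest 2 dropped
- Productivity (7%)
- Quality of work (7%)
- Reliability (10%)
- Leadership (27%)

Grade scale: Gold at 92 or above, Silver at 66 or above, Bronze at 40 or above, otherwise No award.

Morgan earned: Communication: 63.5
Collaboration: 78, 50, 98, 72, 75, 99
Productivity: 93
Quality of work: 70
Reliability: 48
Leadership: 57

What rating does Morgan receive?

Bronze

Collaboration: drop 50, 72 → average of remaining 4 = 350/4 = 87.5
Weighted total:
  Communication 63.5 × 0.36 = 22.86
  Collaboration 87.5 × 0.13 = 11.375
  Productivity 93 × 0.07 = 6.51
  Quality of work 70 × 0.07 = 4.9
  Reliability 48 × 0.1 = 4.8
  Leadership 57 × 0.27 = 15.39
Sum = 65.835
65.835 is ≥ 40 and < 66 → Bronze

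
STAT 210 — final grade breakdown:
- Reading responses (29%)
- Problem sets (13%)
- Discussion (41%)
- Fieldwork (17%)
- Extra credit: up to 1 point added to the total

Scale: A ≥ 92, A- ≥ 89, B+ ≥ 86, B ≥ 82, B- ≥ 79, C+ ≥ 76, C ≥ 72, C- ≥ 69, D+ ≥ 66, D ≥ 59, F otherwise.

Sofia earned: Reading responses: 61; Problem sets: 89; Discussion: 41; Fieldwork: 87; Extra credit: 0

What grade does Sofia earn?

Weighted total:
  Reading responses 61 × 0.29 = 17.69
  Problem sets 89 × 0.13 = 11.57
  Discussion 41 × 0.41 = 16.81
  Fieldwork 87 × 0.17 = 14.79
Sum = 60.86
Extra credit: 60.86 + 0 = 60.86
60.86 is ≥ 59 and < 66 → D

D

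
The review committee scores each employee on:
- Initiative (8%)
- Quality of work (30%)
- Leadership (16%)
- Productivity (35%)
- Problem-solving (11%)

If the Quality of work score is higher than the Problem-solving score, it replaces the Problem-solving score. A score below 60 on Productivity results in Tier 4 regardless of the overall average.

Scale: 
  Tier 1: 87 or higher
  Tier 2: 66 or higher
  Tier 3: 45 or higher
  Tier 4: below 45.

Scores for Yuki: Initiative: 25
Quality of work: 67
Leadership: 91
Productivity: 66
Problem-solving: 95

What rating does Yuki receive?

Tier 2

Quality of work (67) ≤ Problem-solving (95), so Problem-solving stays at 95.
Productivity score 66 ≥ 60: minimum met.
Weighted total:
  Initiative 25 × 0.08 = 2
  Quality of work 67 × 0.3 = 20.1
  Leadership 91 × 0.16 = 14.56
  Productivity 66 × 0.35 = 23.1
  Problem-solving 95 × 0.11 = 10.45
Sum = 70.21
70.21 is ≥ 66 and < 87 → Tier 2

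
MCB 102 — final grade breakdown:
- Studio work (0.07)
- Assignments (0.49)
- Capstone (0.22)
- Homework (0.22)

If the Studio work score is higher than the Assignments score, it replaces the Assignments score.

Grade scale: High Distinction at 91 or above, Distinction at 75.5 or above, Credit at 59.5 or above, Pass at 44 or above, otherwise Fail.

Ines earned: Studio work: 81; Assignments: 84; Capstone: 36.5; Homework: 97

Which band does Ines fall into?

Studio work (81) ≤ Assignments (84), so Assignments stays at 84.
Weighted total:
  Studio work 81 × 0.07 = 5.67
  Assignments 84 × 0.49 = 41.16
  Capstone 36.5 × 0.22 = 8.03
  Homework 97 × 0.22 = 21.34
Sum = 76.2
76.2 is ≥ 75.5 and < 91 → Distinction

Distinction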